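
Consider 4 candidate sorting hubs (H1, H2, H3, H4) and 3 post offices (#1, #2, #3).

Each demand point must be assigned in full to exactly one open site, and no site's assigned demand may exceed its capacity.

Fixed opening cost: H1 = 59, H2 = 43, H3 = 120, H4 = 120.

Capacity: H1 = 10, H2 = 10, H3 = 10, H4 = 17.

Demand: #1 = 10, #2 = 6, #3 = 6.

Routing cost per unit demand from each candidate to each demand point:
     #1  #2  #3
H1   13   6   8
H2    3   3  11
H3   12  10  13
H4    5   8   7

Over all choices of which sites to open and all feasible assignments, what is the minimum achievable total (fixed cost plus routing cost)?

273

Open {H2, H4}; cheapest assignment that respects the capacities:
  H2 (cap 10, load 6): #2 — cost 6×3 = 18
  H4 (cap 17, load 16): #1, #3 — cost 10×5 + 6×7 = 92
  Shipping 110, fixed 163 → total 273.
  Any other capacity-feasible assignment to {H2, H4} ships for at least 110.
Compare {H1, H4}: its best feasible assignment gives total 307.
Compare {H1, H2, H4}: its best feasible assignment gives total 330.
Every other set of open sites that can feasibly serve all demand totals ≥ 307 even under its best assignment. Minimum: 273.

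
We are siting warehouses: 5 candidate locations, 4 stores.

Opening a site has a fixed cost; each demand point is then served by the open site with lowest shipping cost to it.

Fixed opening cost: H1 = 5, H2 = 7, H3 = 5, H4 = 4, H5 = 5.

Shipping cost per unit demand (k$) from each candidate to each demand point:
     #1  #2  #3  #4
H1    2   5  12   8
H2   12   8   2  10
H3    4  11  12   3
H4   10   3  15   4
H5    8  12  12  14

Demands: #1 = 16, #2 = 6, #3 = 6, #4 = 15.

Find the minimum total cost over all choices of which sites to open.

Open {H1, H2, H3, H4}: assign each demand point to its cheapest open site.
  #1→H1 16×2=32, #2→H4 6×3=18, #3→H2 6×2=12, #4→H3 15×3=45
  shipping cost 107, fixed 21 → total 128.
Compare {H1, H2, H3, H4, H5}: shipping cost 107 + fixed 26 = 133.
Compare {H1, H2, H3}: shipping cost 119 + fixed 17 = 136.
Compare {H1, H2, H4}: shipping cost 122 + fixed 16 = 138.
All other subsets cost ≥ 133. Minimum total cost: 128.

128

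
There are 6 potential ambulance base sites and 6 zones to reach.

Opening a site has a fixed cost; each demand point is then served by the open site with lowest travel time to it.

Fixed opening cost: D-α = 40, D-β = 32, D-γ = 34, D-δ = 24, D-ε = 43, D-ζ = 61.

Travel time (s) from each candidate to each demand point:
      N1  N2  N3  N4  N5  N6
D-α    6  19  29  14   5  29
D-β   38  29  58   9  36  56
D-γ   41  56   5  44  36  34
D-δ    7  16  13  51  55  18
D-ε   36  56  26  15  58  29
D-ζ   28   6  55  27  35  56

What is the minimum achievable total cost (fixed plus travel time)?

Open {D-α, D-δ}: assign each demand point to its cheapest open site.
  N1→D-α 6, N2→D-δ 16, N3→D-δ 13, N4→D-α 14, N5→D-α 5, N6→D-δ 18
  travel time 72, fixed 64 → total 136.
Compare {D-α}: travel time 102 + fixed 40 = 142.
Compare {D-α, D-γ}: travel time 78 + fixed 74 = 152.
Compare {D-β, D-δ}: travel time 99 + fixed 56 = 155.
All other subsets cost ≥ 142. Minimum total cost: 136.

136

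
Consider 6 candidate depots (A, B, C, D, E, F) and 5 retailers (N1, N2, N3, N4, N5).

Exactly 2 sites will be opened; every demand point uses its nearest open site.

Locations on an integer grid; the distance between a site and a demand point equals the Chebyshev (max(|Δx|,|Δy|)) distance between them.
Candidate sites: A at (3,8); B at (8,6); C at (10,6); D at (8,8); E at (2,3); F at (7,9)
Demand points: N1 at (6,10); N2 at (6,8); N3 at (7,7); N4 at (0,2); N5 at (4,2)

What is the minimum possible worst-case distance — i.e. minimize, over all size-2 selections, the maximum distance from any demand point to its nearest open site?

2

Open {D, E}.
  Farthest demand point is N1 at distance 2 (to D); all others are ≤ 2.
With {E, F} the worst case is 2.
With {A, E} the worst case is 4.
No size-2 selection achieves below 2.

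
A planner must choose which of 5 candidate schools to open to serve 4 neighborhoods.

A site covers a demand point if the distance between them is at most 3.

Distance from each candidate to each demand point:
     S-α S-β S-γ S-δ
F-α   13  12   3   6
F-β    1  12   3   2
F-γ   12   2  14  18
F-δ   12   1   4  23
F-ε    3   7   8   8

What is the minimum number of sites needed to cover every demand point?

2

Coverage sets (demand points within 3 of each site):
  F-α: {S-γ}
  F-β: {S-α, S-γ, S-δ}
  F-γ: {S-β}
  F-δ: {S-β}
  F-ε: {S-α}
No single site covers all 4 demand points.
But {F-β, F-γ} covers everything, so the minimum is 2.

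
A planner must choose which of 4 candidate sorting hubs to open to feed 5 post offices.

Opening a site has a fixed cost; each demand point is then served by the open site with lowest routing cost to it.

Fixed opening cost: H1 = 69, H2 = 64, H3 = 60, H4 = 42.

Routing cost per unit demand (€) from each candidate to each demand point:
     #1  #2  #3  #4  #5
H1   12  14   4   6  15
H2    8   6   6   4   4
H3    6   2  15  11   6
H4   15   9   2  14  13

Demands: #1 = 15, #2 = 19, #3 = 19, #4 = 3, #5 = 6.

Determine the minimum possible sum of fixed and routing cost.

Open {H3, H4}: assign each demand point to its cheapest open site.
  #1→H3 15×6=90, #2→H3 19×2=38, #3→H4 19×2=38, #4→H3 3×11=33, #5→H3 6×6=36
  routing cost 235, fixed 102 → total 337.
Compare {H2, H3, H4}: routing cost 202 + fixed 166 = 368.
Compare {H1, H3}: routing cost 258 + fixed 129 = 387.
Compare {H1, H3, H4}: routing cost 220 + fixed 171 = 391.
All other subsets cost ≥ 368. Minimum total cost: 337.

337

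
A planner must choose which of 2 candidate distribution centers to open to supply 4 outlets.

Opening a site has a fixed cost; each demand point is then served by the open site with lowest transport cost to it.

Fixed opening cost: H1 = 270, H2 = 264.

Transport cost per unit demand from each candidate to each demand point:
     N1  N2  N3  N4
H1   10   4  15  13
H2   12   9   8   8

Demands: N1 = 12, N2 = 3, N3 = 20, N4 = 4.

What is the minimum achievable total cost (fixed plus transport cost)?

Open {H2}: assign each demand point to its cheapest open site.
  N1→H2 12×12=144, N2→H2 3×9=27, N3→H2 20×8=160, N4→H2 4×8=32
  transport cost 363, fixed 264 → total 627.
Compare {H1}: transport cost 484 + fixed 270 = 754.
Compare {H1, H2}: transport cost 324 + fixed 534 = 858.

627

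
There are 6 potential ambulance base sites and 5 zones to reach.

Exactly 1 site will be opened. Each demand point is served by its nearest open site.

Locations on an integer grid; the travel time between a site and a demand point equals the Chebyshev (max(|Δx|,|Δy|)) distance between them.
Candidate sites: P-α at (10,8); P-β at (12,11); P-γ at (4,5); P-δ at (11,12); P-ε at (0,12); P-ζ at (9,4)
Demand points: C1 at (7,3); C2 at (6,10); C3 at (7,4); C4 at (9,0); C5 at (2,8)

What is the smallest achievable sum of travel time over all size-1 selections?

19

Open {P-γ}.
  C1→P-γ 3, C2→P-γ 5, C3→P-γ 3, C4→P-γ 5, C5→P-γ 3  ⇒ total 19.
Compare {P-ζ}: total 21.
Compare {P-α}: total 29.
No size-1 selection does better; minimum is 19.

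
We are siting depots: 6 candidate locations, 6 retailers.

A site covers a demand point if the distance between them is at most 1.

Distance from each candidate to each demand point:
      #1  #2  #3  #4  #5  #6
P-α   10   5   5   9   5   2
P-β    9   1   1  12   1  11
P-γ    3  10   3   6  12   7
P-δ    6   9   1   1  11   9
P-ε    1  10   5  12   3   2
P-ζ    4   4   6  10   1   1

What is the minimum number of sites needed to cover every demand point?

4

Coverage sets (demand points within 1 of each site):
  P-α: {}
  P-β: {#2, #3, #5}
  P-γ: {}
  P-δ: {#3, #4}
  P-ε: {#1}
  P-ζ: {#5, #6}
No 3 sites suffice: every size-3 union leaves at least one demand point uncovered.
But {P-β, P-δ, P-ε, P-ζ} covers everything, so the minimum is 4.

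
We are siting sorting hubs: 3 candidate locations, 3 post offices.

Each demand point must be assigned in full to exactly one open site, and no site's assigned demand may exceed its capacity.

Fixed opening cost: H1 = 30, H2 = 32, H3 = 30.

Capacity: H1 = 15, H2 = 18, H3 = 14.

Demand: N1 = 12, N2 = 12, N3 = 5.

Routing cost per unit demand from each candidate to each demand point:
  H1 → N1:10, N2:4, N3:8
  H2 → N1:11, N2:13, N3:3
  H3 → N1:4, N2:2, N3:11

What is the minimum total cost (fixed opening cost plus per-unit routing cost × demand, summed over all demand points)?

Open {H1, H2, H3}; cheapest assignment that respects the capacities:
  H1 (cap 15, load 12): N2 — cost 12×4 = 48
  H2 (cap 18, load 5): N3 — cost 5×3 = 15
  H3 (cap 14, load 12): N1 — cost 12×4 = 48
  Shipping 111, fixed 92 → total 203.
  Any other capacity-feasible assignment to {H1, H2, H3} ships for at least 111.
Compare {H2, H3}: its best feasible assignment gives total 233.
Compare {H1, H2}: its best feasible assignment gives total 257.
Every other set of open sites that can feasibly serve all demand totals ≥ 233 even under its best assignment. Minimum: 203.

203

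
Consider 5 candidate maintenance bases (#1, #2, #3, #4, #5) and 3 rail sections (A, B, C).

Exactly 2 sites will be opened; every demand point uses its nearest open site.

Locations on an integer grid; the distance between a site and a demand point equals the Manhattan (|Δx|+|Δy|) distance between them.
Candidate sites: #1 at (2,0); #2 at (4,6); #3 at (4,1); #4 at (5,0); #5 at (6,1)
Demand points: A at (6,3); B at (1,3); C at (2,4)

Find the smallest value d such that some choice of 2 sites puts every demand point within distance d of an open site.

4

Open {#1, #3}.
  Farthest demand point is A at distance 4 (to #3); all others are ≤ 4.
With {#1, #4} the worst case is 4.
With {#1, #5} the worst case is 4.
No size-2 selection achieves below 4.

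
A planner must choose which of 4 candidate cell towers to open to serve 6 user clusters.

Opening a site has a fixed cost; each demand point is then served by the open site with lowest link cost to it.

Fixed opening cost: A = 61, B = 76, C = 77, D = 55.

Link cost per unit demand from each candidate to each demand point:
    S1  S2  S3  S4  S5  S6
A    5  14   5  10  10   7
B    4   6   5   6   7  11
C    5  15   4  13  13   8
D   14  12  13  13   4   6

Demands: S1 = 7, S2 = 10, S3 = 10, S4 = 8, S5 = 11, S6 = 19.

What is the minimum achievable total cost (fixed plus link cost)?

475

Open {B, D}: assign each demand point to its cheapest open site.
  S1→B 7×4=28, S2→B 10×6=60, S3→B 10×5=50, S4→B 8×6=48, S5→D 11×4=44, S6→D 19×6=114
  link cost 344, fixed 131 → total 475.
Compare {A, B}: link cost 396 + fixed 137 = 533.
Compare {A, B, D}: link cost 344 + fixed 192 = 536.
Compare {B, C, D}: link cost 334 + fixed 208 = 542.
All other subsets cost ≥ 533. Minimum total cost: 475.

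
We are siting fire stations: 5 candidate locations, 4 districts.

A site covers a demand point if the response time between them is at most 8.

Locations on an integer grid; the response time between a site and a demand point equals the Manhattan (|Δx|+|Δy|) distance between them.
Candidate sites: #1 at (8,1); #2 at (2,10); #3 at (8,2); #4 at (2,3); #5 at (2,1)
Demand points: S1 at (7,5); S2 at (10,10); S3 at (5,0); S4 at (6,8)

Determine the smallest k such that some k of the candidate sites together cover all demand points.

Coverage sets (demand points within 8 of each site):
  #1: {S1, S3}
  #2: {S2, S4}
  #3: {S1, S3, S4}
  #4: {S1, S3}
  #5: {S3}
No single site covers all 4 demand points.
But {#1, #2} covers everything, so the minimum is 2.

2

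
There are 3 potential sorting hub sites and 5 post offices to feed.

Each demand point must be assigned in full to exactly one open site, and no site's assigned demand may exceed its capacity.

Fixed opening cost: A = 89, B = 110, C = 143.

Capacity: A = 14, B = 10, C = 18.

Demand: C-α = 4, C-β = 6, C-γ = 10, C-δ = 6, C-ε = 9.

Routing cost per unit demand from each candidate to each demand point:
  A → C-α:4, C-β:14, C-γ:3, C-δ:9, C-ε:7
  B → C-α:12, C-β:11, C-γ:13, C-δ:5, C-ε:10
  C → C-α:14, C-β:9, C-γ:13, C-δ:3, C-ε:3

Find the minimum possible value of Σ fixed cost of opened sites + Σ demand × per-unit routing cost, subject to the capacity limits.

Open {A, B, C}; cheapest assignment that respects the capacities:
  A (cap 14, load 14): C-α, C-γ — cost 4×4 + 10×3 = 46
  B (cap 10, load 6): C-δ — cost 6×5 = 30
  C (cap 18, load 15): C-β, C-ε — cost 6×9 + 9×3 = 81
  Shipping 157, fixed 342 → total 499.
  Any other capacity-feasible assignment to {A, B, C} ships for at least 157.
Total demand is 35 and no other set of sites has combined capacity ≥ 35, so {A, B, C} is the only feasible choice of open sites. Minimum: 499.

499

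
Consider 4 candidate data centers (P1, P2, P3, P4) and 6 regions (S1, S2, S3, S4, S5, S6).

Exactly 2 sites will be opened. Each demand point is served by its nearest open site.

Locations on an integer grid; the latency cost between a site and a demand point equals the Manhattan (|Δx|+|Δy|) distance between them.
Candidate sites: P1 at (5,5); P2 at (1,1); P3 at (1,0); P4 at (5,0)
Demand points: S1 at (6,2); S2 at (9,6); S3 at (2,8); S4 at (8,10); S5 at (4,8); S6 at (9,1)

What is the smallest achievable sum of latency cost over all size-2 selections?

31

Open {P1, P4}.
  S1→P4 3, S2→P1 5, S3→P1 6, S4→P1 8, S5→P1 4, S6→P4 5  ⇒ total 31.
Compare {P1, P2}: total 35.
Compare {P1, P3}: total 35.
No size-2 selection does better; minimum is 31.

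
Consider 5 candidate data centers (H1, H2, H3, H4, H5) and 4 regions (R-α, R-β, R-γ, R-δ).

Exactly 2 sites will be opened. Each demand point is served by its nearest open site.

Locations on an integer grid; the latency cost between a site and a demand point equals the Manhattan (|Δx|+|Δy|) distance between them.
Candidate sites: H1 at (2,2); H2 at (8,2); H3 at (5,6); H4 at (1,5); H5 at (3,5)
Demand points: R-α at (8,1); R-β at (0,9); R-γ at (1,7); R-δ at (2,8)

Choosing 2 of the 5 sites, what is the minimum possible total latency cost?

12

Open {H2, H4}.
  R-α→H2 1, R-β→H4 5, R-γ→H4 2, R-δ→H4 4  ⇒ total 12.
Compare {H2, H5}: total 16.
Compare {H1, H4}: total 18.
No size-2 selection does better; minimum is 12.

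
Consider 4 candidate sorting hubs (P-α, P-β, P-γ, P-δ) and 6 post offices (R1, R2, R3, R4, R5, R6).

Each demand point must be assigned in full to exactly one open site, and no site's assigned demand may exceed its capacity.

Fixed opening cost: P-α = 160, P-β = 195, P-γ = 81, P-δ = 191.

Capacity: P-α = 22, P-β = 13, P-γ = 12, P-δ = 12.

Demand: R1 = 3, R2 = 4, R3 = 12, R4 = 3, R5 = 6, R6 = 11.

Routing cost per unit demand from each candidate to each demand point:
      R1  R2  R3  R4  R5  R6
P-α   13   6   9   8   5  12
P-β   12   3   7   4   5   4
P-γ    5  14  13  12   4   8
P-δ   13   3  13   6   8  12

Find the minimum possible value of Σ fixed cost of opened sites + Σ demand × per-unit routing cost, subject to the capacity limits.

675

Open {P-α, P-β, P-γ}; cheapest assignment that respects the capacities:
  P-α (cap 22, load 19): R2, R3, R4 — cost 4×6 + 12×9 + 3×8 = 156
  P-β (cap 13, load 11): R6 — cost 11×4 = 44
  P-γ (cap 12, load 9): R1, R5 — cost 3×5 + 6×4 = 39
  Shipping 239, fixed 436 → total 675.
  Any other capacity-feasible assignment to {P-α, P-β, P-γ} ships for at least 239.
Compare {P-α, P-γ, P-δ}: its best feasible assignment gives total 727.
Compare {P-α, P-β, P-δ}: its best feasible assignment gives total 797.
Every other set of open sites that can feasibly serve all demand totals ≥ 727 even under its best assignment. Minimum: 675.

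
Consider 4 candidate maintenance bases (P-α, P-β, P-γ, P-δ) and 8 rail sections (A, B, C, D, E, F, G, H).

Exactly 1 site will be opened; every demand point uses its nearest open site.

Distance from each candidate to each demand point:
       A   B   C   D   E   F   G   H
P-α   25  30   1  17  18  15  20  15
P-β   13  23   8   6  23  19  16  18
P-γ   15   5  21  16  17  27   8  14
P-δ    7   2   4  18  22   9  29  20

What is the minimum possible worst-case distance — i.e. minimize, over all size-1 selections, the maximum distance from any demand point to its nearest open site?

Open {P-β}.
  Farthest demand point is B at distance 23 (to P-β); all others are ≤ 23.
With {P-γ} the worst case is 27.
With {P-δ} the worst case is 29.
No size-1 selection achieves below 23.

23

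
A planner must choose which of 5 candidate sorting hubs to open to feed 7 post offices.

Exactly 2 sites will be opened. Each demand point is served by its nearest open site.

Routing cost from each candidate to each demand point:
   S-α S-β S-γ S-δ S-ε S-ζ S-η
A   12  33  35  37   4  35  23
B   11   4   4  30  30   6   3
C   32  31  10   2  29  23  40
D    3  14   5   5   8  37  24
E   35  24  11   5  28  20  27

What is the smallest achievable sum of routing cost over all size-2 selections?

Open {B, D}.
  S-α→D 3, S-β→B 4, S-γ→B 4, S-δ→D 5, S-ε→D 8, S-ζ→B 6, S-η→B 3  ⇒ total 33.
Compare {B, C}: total 59.
Compare {B, E}: total 61.
No size-2 selection does better; minimum is 33.

33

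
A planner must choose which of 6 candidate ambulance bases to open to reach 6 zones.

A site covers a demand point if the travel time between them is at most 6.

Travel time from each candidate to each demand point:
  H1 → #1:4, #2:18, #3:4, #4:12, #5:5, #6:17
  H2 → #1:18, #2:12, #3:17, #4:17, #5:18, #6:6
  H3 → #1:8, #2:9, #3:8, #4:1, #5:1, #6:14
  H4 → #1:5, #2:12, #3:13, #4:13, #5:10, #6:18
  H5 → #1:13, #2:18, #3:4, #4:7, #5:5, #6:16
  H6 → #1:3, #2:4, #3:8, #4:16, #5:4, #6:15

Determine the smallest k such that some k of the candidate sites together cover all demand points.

4

Coverage sets (demand points within 6 of each site):
  H1: {#1, #3, #5}
  H2: {#6}
  H3: {#4, #5}
  H4: {#1}
  H5: {#3, #5}
  H6: {#1, #2, #5}
No 3 sites suffice: every size-3 union leaves at least one demand point uncovered.
But {H1, H2, H3, H6} covers everything, so the minimum is 4.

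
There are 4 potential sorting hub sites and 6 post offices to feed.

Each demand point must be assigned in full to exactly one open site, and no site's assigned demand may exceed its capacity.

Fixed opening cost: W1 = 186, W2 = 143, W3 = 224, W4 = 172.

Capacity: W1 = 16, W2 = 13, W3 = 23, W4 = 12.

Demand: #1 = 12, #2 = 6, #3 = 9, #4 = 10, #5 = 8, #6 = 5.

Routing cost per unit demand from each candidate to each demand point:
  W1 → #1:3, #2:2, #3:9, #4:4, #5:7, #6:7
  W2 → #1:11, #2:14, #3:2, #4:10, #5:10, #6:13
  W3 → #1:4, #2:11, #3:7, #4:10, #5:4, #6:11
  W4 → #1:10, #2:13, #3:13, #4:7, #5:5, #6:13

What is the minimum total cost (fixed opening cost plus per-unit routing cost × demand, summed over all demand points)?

861

Open {W1, W2, W3}; cheapest assignment that respects the capacities:
  W1 (cap 16, load 16): #2, #4 — cost 6×2 + 10×4 = 52
  W2 (cap 13, load 13): #5, #6 — cost 8×10 + 5×13 = 145
  W3 (cap 23, load 21): #1, #3 — cost 12×4 + 9×7 = 111
  Shipping 308, fixed 553 → total 861.
  Any other capacity-feasible assignment to {W1, W2, W3} ships for at least 308.
Compare {W1, W3, W4}: its best feasible assignment gives total 904.
Compare {W1, W2, W3, W4}: its best feasible assignment gives total 938.
Every other set of open sites that can feasibly serve all demand totals ≥ 904 even under its best assignment. Minimum: 861.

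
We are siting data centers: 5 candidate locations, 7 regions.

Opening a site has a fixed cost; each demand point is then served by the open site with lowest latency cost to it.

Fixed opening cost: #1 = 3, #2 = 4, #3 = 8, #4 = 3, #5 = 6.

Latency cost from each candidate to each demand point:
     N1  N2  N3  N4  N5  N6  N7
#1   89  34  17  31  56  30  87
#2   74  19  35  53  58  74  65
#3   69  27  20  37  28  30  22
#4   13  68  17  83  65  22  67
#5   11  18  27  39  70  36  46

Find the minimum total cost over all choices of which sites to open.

Open {#1, #3, #4, #5}: assign each demand point to its cheapest open site.
  N1→#5 11, N2→#5 18, N3→#1 17, N4→#1 31, N5→#3 28, N6→#4 22, N7→#3 22
  latency cost 149, fixed 20 → total 169.
Compare {#1, #2, #3, #4}: latency cost 152 + fixed 18 = 170.
Compare {#3, #4, #5}: latency cost 155 + fixed 17 = 172.
Compare {#2, #3, #4}: latency cost 158 + fixed 15 = 173.
All other subsets cost ≥ 170. Minimum total cost: 169.

169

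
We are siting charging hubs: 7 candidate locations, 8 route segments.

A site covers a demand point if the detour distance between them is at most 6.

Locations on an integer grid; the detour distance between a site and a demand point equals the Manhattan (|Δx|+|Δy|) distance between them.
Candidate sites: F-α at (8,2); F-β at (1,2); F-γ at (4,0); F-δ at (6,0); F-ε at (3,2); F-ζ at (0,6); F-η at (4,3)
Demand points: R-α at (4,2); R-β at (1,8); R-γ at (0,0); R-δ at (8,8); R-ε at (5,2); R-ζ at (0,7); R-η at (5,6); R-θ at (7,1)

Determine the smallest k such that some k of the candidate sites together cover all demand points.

Coverage sets (demand points within 6 of each site):
  F-α: {R-α, R-δ, R-ε, R-θ}
  F-β: {R-α, R-β, R-γ, R-ε, R-ζ}
  F-γ: {R-α, R-γ, R-ε, R-θ}
  F-δ: {R-α, R-γ, R-ε, R-θ}
  F-ε: {R-α, R-γ, R-ε, R-η, R-θ}
  F-ζ: {R-β, R-γ, R-ζ, R-η}
  F-η: {R-α, R-ε, R-η, R-θ}
No single site covers all 8 demand points.
But {F-α, F-ζ} covers everything, so the minimum is 2.

2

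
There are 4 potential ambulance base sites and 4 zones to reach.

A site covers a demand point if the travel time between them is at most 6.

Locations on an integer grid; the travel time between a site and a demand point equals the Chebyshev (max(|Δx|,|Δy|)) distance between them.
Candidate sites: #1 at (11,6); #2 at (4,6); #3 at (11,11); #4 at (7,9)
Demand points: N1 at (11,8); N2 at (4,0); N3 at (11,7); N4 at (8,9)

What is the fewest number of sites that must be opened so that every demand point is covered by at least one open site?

Coverage sets (demand points within 6 of each site):
  #1: {N1, N3, N4}
  #2: {N2, N4}
  #3: {N1, N3, N4}
  #4: {N1, N3, N4}
No single site covers all 4 demand points.
But {#1, #2} covers everything, so the minimum is 2.

2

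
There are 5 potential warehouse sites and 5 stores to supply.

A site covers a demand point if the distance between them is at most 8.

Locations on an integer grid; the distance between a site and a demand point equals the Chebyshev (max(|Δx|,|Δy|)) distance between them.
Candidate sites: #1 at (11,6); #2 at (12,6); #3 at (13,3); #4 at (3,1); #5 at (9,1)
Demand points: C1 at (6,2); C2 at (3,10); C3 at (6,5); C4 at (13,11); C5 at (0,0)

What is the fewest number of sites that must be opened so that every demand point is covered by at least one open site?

Coverage sets (demand points within 8 of each site):
  #1: {C1, C2, C3, C4}
  #2: {C1, C3, C4}
  #3: {C1, C3, C4}
  #4: {C1, C3, C5}
  #5: {C1, C3}
No single site covers all 5 demand points.
But {#1, #4} covers everything, so the minimum is 2.

2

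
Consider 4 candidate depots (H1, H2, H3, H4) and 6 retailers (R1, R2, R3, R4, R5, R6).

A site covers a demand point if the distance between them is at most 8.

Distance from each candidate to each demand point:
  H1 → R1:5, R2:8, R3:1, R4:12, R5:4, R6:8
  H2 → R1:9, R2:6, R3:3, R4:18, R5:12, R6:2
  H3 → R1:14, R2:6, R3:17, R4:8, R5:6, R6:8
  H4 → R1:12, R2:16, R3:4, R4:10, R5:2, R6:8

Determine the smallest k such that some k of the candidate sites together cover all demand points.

Coverage sets (demand points within 8 of each site):
  H1: {R1, R2, R3, R5, R6}
  H2: {R2, R3, R6}
  H3: {R2, R4, R5, R6}
  H4: {R3, R5, R6}
No single site covers all 6 demand points.
But {H1, H3} covers everything, so the minimum is 2.

2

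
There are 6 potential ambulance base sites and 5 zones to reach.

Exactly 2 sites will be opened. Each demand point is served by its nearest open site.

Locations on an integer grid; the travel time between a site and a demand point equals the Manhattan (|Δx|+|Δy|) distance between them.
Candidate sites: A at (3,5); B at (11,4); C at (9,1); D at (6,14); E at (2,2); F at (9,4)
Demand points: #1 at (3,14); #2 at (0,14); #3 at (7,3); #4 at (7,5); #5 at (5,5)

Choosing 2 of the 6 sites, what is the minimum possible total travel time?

Open {D, F}.
  #1→D 3, #2→D 6, #3→F 3, #4→F 3, #5→F 5  ⇒ total 20.
Compare {A, D}: total 21.
Compare {B, D}: total 26.
No size-2 selection does better; minimum is 20.

20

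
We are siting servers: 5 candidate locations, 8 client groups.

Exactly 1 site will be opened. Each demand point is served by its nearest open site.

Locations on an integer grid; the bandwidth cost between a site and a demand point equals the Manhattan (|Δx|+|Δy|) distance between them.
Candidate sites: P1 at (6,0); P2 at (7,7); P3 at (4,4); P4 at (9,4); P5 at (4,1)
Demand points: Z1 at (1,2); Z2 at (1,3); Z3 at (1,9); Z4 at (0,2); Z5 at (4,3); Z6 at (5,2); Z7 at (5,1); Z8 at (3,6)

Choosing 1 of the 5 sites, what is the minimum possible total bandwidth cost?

34

Open {P3}.
  Z1→P3 5, Z2→P3 4, Z3→P3 8, Z4→P3 6, Z5→P3 1, Z6→P3 3, Z7→P3 4, Z8→P3 3  ⇒ total 34.
Compare {P5}: total 36.
Compare {P1}: total 56.
No size-1 selection does better; minimum is 34.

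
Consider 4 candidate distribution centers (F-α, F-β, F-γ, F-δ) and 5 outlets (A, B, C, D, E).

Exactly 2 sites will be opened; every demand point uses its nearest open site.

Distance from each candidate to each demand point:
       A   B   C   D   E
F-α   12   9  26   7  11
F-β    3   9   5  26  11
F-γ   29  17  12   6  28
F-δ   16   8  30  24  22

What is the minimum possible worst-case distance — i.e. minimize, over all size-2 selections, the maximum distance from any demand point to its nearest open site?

Open {F-α, F-β}.
  Farthest demand point is E at distance 11 (to F-α); all others are ≤ 11.
With {F-β, F-γ} the worst case is 11.
With {F-α, F-γ} the worst case is 12.
No size-2 selection achieves below 11.

11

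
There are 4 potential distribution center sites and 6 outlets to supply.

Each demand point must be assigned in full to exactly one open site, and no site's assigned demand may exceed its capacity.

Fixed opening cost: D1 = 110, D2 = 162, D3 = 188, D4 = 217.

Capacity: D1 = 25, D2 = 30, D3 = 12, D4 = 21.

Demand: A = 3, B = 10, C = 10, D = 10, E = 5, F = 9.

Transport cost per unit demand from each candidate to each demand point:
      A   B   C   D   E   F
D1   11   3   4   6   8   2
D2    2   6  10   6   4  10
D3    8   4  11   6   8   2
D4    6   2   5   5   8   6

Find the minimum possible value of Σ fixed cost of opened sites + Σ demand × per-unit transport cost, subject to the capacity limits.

476

Open {D1, D2}; cheapest assignment that respects the capacities:
  D1 (cap 25, load 19): C, F — cost 10×4 + 9×2 = 58
  D2 (cap 30, load 28): A, B, D, E — cost 3×2 + 10×6 + 10×6 + 5×4 = 146
  Shipping 204, fixed 272 → total 476.
  Any other capacity-feasible assignment to {D1, D2} ships for at least 204.
Compare {D2, D4}: its best feasible assignment gives total 625.
Compare {D1, D2, D3}: its best feasible assignment gives total 634.
Every other set of open sites that can feasibly serve all demand totals ≥ 625 even under its best assignment. Minimum: 476.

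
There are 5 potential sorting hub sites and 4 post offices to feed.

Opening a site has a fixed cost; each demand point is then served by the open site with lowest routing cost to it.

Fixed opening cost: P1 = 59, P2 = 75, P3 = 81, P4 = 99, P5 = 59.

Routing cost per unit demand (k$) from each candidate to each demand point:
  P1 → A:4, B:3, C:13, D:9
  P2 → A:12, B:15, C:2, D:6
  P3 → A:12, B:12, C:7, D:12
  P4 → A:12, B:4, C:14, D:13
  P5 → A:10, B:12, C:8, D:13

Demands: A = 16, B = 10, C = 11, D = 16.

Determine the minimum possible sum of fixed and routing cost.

Open {P1, P2}: assign each demand point to its cheapest open site.
  A→P1 16×4=64, B→P1 10×3=30, C→P2 11×2=22, D→P2 16×6=96
  routing cost 212, fixed 134 → total 346.
Compare {P1, P2, P5}: routing cost 212 + fixed 193 = 405.
Compare {P1, P2, P3}: routing cost 212 + fixed 215 = 427.
Compare {P1}: routing cost 381 + fixed 59 = 440.
All other subsets cost ≥ 405. Minimum total cost: 346.

346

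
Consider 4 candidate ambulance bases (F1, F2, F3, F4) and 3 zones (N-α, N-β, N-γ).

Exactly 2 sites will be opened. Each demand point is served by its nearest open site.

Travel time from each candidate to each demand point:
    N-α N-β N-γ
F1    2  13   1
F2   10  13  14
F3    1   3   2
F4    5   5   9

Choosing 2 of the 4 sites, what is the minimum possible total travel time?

Open {F1, F3}.
  N-α→F3 1, N-β→F3 3, N-γ→F1 1  ⇒ total 5.
Compare {F2, F3}: total 6.
Compare {F3, F4}: total 6.
No size-2 selection does better; minimum is 5.

5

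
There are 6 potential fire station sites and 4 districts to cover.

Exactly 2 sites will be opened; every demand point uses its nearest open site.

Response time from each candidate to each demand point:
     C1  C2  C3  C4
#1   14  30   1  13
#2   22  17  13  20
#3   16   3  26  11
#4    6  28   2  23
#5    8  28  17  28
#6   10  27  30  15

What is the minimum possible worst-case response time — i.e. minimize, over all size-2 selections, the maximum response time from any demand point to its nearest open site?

Open {#3, #4}.
  Farthest demand point is C4 at response time 11 (to #3); all others are ≤ 11.
With {#1, #3} the worst case is 14.
With {#2, #3} the worst case is 16.
No size-2 selection achieves below 11.

11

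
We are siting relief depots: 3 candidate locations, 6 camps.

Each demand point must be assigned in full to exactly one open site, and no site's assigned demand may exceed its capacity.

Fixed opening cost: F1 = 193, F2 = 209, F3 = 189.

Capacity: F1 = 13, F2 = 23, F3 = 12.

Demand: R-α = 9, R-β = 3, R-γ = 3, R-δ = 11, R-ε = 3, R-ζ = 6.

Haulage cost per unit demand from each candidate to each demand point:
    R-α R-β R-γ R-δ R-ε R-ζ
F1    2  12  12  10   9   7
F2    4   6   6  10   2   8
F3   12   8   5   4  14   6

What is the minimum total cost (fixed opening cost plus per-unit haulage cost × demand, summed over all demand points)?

625

Open {F2, F3}; cheapest assignment that respects the capacities:
  F2 (cap 23, load 23): R-α, R-δ, R-ε — cost 9×4 + 11×10 + 3×2 = 152
  F3 (cap 12, load 12): R-β, R-γ, R-ζ — cost 3×8 + 3×5 + 6×6 = 75
  Shipping 227, fixed 398 → total 625.
  Any other capacity-feasible assignment to {F2, F3} ships for at least 227.
Compare {F1, F2}: its best feasible assignment gives total 638.
Compare {F1, F2, F3}: its best feasible assignment gives total 743.
Every other set of open sites that can feasibly serve all demand totals ≥ 638 even under its best assignment. Minimum: 625.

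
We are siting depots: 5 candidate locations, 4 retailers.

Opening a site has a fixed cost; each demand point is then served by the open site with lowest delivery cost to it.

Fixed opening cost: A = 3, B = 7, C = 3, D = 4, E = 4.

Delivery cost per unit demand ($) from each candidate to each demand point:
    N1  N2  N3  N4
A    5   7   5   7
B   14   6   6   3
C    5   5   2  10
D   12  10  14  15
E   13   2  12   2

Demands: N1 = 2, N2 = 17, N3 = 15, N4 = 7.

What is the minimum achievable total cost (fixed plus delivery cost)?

95

Open {C, E}: assign each demand point to its cheapest open site.
  N1→C 2×5=10, N2→E 17×2=34, N3→C 15×2=30, N4→E 7×2=14
  delivery cost 88, fixed 7 → total 95.
Compare {A, C, E}: delivery cost 88 + fixed 10 = 98.
Compare {C, D, E}: delivery cost 88 + fixed 11 = 99.
Compare {B, C, E}: delivery cost 88 + fixed 14 = 102.
All other subsets cost ≥ 98. Minimum total cost: 95.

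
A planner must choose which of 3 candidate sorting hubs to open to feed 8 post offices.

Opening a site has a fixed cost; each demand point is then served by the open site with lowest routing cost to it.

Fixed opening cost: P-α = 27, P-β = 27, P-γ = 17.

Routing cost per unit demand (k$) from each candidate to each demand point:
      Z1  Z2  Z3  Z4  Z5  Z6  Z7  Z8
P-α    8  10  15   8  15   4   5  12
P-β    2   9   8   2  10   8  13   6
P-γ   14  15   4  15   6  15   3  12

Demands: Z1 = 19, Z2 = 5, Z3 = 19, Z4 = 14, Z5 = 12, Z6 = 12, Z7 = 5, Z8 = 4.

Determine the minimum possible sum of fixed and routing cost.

Open {P-α, P-β, P-γ}: assign each demand point to its cheapest open site.
  Z1→P-β 19×2=38, Z2→P-β 5×9=45, Z3→P-γ 19×4=76, Z4→P-β 14×2=28, Z5→P-γ 12×6=72, Z6→P-α 12×4=48, Z7→P-γ 5×3=15, Z8→P-β 4×6=24
  routing cost 346, fixed 71 → total 417.
Compare {P-β, P-γ}: routing cost 394 + fixed 44 = 438.
Compare {P-α, P-β}: routing cost 480 + fixed 54 = 534.
Compare {P-β}: routing cost 568 + fixed 27 = 595.
All other subsets cost ≥ 438. Minimum total cost: 417.

417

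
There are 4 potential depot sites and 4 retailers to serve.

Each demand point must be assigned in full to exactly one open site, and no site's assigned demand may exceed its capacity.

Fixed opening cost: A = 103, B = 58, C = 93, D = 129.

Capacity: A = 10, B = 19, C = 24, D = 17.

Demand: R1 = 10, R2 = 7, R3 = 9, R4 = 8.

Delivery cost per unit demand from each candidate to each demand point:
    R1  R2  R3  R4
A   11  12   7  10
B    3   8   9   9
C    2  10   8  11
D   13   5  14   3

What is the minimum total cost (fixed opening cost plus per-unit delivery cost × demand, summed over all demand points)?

Open {B, D}; cheapest assignment that respects the capacities:
  B (cap 19, load 19): R1, R3 — cost 10×3 + 9×9 = 111
  D (cap 17, load 15): R2, R4 — cost 7×5 + 8×3 = 59
  Shipping 170, fixed 187 → total 357.
  Any other capacity-feasible assignment to {B, D} ships for at least 170.
Compare {B, C}: its best feasible assignment gives total 371.
Compare {C, D}: its best feasible assignment gives total 373.
Every other set of open sites that can feasibly serve all demand totals ≥ 371 even under its best assignment. Minimum: 357.

357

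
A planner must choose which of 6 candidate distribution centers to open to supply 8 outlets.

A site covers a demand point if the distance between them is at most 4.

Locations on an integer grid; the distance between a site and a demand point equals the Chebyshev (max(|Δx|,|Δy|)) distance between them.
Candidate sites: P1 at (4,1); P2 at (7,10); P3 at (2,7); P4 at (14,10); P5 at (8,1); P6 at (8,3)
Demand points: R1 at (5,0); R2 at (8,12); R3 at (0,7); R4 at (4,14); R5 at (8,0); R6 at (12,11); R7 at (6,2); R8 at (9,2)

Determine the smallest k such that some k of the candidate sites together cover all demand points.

Coverage sets (demand points within 4 of each site):
  P1: {R1, R5, R7}
  P2: {R2, R4}
  P3: {R3}
  P4: {R6}
  P5: {R1, R5, R7, R8}
  P6: {R1, R5, R7, R8}
No 3 sites suffice: every size-3 union leaves at least one demand point uncovered.
But {P2, P3, P4, P5} covers everything, so the minimum is 4.

4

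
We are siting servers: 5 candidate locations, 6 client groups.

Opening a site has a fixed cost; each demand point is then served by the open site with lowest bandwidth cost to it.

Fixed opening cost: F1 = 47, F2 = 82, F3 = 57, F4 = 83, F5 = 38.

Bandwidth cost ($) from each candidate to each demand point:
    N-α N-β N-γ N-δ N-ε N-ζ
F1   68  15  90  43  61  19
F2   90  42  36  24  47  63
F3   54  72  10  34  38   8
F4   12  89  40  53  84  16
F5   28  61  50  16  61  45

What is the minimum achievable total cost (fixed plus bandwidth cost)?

256

Open {F3, F5}: assign each demand point to its cheapest open site.
  N-α→F5 28, N-β→F5 61, N-γ→F3 10, N-δ→F5 16, N-ε→F3 38, N-ζ→F3 8
  bandwidth cost 161, fixed 95 → total 256.
Compare {F1, F3, F5}: bandwidth cost 115 + fixed 142 = 257.
Compare {F1, F3}: bandwidth cost 159 + fixed 104 = 263.
Compare {F3}: bandwidth cost 216 + fixed 57 = 273.
All other subsets cost ≥ 257. Minimum total cost: 256.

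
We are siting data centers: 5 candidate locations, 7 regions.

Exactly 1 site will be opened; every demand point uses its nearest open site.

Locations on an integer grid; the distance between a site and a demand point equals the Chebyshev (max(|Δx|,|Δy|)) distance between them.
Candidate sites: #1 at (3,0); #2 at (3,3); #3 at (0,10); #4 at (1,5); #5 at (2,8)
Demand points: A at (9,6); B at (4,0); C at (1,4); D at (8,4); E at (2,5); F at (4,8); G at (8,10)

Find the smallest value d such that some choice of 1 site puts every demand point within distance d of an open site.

Open {#2}.
  Farthest demand point is G at distance 7 (to #2); all others are ≤ 7.
With {#4} the worst case is 8.
With {#5} the worst case is 8.
No size-1 selection achieves below 7.

7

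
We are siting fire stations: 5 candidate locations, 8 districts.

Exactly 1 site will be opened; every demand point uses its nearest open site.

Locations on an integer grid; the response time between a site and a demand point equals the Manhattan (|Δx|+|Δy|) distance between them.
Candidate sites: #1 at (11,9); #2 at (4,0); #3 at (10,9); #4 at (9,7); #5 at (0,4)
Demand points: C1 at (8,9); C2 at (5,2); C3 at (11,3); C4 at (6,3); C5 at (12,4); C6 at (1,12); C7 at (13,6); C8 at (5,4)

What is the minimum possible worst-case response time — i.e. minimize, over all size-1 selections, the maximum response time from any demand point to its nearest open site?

12

Open {#3}.
  Farthest demand point is C2 at response time 12 (to #3); all others are ≤ 12.
With {#1} the worst case is 13.
With {#4} the worst case is 13.
No size-1 selection achieves below 12.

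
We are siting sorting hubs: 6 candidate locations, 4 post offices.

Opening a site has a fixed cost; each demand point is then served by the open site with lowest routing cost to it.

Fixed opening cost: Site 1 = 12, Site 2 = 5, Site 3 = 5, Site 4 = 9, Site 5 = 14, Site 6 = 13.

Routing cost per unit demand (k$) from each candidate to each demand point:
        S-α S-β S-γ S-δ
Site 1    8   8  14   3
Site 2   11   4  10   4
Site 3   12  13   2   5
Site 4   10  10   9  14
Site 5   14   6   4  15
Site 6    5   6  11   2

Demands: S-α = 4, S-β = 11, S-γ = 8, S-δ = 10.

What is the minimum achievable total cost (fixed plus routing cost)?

Open {Site 2, Site 3, Site 6}: assign each demand point to its cheapest open site.
  S-α→Site 6 4×5=20, S-β→Site 2 11×4=44, S-γ→Site 3 8×2=16, S-δ→Site 6 10×2=20
  routing cost 100, fixed 23 → total 123.
Compare {Site 2, Site 3, Site 4, Site 6}: routing cost 100 + fixed 32 = 132.
Compare {Site 1, Site 2, Site 3, Site 6}: routing cost 100 + fixed 35 = 135.
Compare {Site 2, Site 3, Site 5, Site 6}: routing cost 100 + fixed 37 = 137.
All other subsets cost ≥ 132. Minimum total cost: 123.

123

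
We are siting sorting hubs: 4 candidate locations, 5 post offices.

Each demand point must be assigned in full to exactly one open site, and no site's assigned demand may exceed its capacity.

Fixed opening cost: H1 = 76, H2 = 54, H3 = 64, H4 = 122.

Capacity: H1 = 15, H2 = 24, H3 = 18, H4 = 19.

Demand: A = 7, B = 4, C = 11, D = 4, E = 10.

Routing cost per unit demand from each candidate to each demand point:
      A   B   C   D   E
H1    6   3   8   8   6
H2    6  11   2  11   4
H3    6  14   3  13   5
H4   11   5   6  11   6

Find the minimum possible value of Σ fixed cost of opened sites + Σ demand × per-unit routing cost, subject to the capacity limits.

278

Open {H1, H2}; cheapest assignment that respects the capacities:
  H1 (cap 15, load 15): A, B, D — cost 7×6 + 4×3 + 4×8 = 86
  H2 (cap 24, load 21): C, E — cost 11×2 + 10×4 = 62
  Shipping 148, fixed 130 → total 278.
  Any other capacity-feasible assignment to {H1, H2} ships for at least 148.
Compare {H2, H3}: its best feasible assignment gives total 320.
Compare {H1, H2, H3}: its best feasible assignment gives total 342.
Every other set of open sites that can feasibly serve all demand totals ≥ 320 even under its best assignment. Minimum: 278.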